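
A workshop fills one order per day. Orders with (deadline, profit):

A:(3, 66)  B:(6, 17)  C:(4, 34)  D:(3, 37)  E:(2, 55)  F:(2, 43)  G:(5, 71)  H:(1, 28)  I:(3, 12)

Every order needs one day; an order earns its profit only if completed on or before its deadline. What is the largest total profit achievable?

Sort by profit descending; place each in the latest free slot ≤ its deadline.
By profit: G(d5,71), A(d3,66), E(d2,55), F(d2,43), D(d3,37), C(d4,34), H(d1,28), B(d6,17), I(d3,12)
G→slot 5; A→slot 3; E→slot 2; F→slot 1; D skipped; C→slot 4; H skipped; B→slot 6; I skipped.
Profit = 43 + 55 + 66 + 34 + 71 + 17 = 286

286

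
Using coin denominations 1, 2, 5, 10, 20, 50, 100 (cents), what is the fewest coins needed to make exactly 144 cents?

144 − 1×100→44 − 2×20→4 − 2×2→0
Total coins = 1 + 2 + 2 = 5

5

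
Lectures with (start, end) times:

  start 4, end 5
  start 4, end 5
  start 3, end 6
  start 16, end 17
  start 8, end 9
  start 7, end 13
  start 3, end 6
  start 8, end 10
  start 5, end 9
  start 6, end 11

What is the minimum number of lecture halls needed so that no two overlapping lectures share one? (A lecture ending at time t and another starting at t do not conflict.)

5

The answer is the maximum number of intervals overlapping at any instant.
Events (time:±→running): 3:+→1 3:+→2 4:+→3 4:+→4 5:-→3 5:-→2 5:+→3 6:-→2 6:-→1 6:+→2 7:+→3 8:+→4 8:+→5 … peak 5.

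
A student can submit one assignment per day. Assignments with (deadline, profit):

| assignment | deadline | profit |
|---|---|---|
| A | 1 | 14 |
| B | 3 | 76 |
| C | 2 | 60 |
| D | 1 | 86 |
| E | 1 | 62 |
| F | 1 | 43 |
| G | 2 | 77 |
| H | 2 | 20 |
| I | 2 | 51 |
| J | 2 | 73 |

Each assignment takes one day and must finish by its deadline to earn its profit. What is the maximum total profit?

239

Take jobs in profit order; each goes to the latest open slot no later than its deadline.
Profit order: D=86 G=77 B=76 J=73 E=62 C=60 I=51 F=43 H=20 A=14
Assign: D→slot 1, G→slot 2, B→slot 3, J skipped, E skipped, C skipped, I skipped, F skipped, H skipped, A skipped.
Slots: [1:D] [2:G] [3:B]
Profit = 86 + 77 + 76 = 239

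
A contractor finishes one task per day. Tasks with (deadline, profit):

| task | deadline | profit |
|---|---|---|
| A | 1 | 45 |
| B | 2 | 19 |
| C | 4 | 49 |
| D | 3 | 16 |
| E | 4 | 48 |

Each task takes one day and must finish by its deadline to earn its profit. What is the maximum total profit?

161

Take jobs in profit order; each goes to the latest open slot no later than its deadline.
Profit order: C=49 E=48 A=45 B=19 D=16
Assign: C→slot 4, E→slot 3, A→slot 1, B→slot 2, D skipped.
Slots: [1:A] [2:B] [3:E] [4:C]
Profit = 45 + 19 + 48 + 49 = 161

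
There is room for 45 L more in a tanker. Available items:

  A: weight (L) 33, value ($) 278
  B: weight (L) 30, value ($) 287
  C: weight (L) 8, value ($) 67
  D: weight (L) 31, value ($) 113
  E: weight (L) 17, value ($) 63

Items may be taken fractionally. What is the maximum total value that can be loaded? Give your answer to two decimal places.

Greedy by value/weight ratio, highest first.
Order: B (287/30=9.57) > A (278/33=8.42) > C (67/8=8.38) > E (63/17=3.71) > D (113/31=3.65)
Fill: take B (30 @ 287) → take 15/33 of A → 126.36; 45/45 used.
Total value = 413.36

413.36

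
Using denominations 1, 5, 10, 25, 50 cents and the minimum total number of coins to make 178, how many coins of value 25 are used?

1

178 − 3×50→28 − 1×25→3 − 3×1→0
Count of 25: 1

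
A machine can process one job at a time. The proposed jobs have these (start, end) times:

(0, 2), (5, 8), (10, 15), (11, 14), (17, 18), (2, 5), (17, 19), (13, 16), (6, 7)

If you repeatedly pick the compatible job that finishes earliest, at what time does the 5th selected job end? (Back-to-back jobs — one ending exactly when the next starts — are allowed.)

Greedy by earliest finish: after sorting by end time, pick each interval compatible with the last pick.
Sorted by end: (0,2)  (2,5)  (6,7)  (5,8)  (11,14)  (10,15)  (13,16)  (17,18)  (17,19)
take (0,2); take (2,5); take (6,7); skip (5,8); take (11,14); take (17,18); skip (17,19).
Selected: (0,2) (2,5) (6,7) (11,14) (17,18)

18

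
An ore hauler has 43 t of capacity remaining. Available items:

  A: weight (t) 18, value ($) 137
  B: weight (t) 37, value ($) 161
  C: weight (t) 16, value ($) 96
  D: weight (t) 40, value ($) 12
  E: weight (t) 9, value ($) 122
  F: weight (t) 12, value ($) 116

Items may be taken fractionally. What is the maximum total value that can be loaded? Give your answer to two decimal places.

399.00

Sort by value per unit weight and fill in that order.
Order: E (122/9=13.56) > F (116/12=9.67) > A (137/18=7.61) > C (96/16=6.00) > B (161/37=4.35) > D (12/40=0.30)
Fill: take E (9 @ 122) → take F (12 @ 116) → take A (18 @ 137) → take 4/16 of C → 24.00; 43/43 used.
Total value = 399.00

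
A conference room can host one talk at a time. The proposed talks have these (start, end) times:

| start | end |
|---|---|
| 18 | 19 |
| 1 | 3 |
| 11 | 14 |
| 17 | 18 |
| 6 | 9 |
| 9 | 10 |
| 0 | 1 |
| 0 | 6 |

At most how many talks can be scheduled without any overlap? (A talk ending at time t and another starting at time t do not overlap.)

7

Sort by end time and greedily take each interval whose start is ≥ the last chosen end.
Sorted by end: (0,1)  (1,3)  (0,6)  (6,9)  (9,10)  (11,14)  (17,18)  (18,19)
take (0,1); take (1,3); skip (0,6); take (6,9); take (9,10); take (11,14); take (17,18); take (18,19).
Selected 7 talks.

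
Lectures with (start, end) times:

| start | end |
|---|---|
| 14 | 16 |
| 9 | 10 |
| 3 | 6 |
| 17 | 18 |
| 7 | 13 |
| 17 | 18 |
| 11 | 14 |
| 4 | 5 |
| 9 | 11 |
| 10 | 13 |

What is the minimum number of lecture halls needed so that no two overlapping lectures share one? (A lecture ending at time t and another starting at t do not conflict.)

The answer is the maximum number of intervals overlapping at any instant.
Events (time:±→running): 3:+→1 4:+→2 5:-→1 6:-→0 7:+→1 9:+→2 9:+→3 … peak 3.

3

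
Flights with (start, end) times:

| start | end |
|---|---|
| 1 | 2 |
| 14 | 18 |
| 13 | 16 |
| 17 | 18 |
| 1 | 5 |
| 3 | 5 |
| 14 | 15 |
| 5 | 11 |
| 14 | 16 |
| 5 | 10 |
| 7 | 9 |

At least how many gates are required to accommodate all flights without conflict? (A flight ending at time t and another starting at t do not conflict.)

4

Count concurrent intervals with a sweep; the peak is the room count.
starts: [1, 1, 3, 5, 5, 7, 13, 14, 14, 14, 17]
ends:   [2, 5, 5, 9, 10, 11, 15, 16, 16, 18, 18]
s1→1 s1→2 e2→1 s3→2 e5→1 e5→0 s5→1 s5→2 s7→3 e9→2 e10→1 e11→0 s13→1 s14→2 s14→3 s14→4  — peak 4.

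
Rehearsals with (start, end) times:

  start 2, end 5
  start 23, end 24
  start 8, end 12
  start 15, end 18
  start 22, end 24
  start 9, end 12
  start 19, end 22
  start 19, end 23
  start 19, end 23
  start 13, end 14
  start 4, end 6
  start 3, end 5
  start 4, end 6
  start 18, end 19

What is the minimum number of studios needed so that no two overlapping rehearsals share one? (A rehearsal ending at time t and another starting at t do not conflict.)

4

The answer is the maximum number of intervals overlapping at any instant.
starts: [2, 3, 4, 4, 8, 9, 13, 15, 18, 19, 19, 19, 22, 23]
ends:   [5, 5, 6, 6, 12, 12, 14, 18, 19, 22, 23, 23, 24, 24]
s2→1 s3→2 s4→3 s4→4  — peak 4.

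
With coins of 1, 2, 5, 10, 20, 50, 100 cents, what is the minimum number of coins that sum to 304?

Use the largest denomination that fits, subtract, and repeat.
304 = 3×100 + 2×2
Total coins = 3 + 2 = 5

5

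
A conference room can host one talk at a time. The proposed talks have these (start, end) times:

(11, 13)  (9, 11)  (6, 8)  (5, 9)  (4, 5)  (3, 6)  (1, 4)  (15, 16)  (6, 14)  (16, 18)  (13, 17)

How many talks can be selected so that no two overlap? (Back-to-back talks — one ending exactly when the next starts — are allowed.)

7

Order by finish time; keep every interval that doesn't clash with the previous kept one.
Sorted by end: (1,4)  (4,5)  (3,6)  (6,8)  (5,9)  (9,11)  (11,13)  (6,14)  (15,16)  (13,17)  (16,18)
take (1,4); take (4,5); skip (3,6); take (6,8); take (9,11); take (11,13); take (15,16); skip (13,17); take (16,18).
Selected 7 talks.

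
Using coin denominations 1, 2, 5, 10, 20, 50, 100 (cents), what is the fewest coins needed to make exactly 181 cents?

181 = 1×100 + 1×50 + 1×20 + 1×10 + 1×1
Total coins = 1 + 1 + 1 + 1 + 1 = 5

5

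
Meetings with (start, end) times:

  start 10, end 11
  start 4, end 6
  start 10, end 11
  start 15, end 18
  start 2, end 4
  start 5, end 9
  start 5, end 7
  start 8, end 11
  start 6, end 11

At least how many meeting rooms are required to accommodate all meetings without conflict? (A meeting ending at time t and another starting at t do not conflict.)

4

Events (time:±→running): 2:+→1 4:-→0 4:+→1 5:+→2 5:+→3 6:-→2 6:+→3 7:-→2 8:+→3 9:-→2 10:+→3 10:+→4 … peak 4.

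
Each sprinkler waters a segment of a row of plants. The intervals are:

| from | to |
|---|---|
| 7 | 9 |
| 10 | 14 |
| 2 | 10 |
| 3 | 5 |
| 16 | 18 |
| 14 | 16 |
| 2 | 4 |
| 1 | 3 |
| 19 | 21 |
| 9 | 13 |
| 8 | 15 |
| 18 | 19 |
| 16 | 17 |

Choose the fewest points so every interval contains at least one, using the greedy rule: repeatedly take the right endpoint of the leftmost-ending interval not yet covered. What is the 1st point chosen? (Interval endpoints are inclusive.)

Process intervals by earliest right end; each time one isn't hit yet, stab at its right endpoint.
Sorted: [1,3] [2,4] [3,5] [7,9] [2,10] [9,13] [10,14] [8,15] [14,16] [16,17] [16,18] [18,19] [19,21]
{[1,3],[2,4],[3,5]} hit by 3; {[7,9],[2,10],[9,13]} hit by 9; {[10,14],[8,15],[14,16]} hit by 14; {[16,17],[16,18]} hit by 17; {[18,19],[19,21]} hit by 19.
Points: 3, 9, 14, 17, 19 (5 total).

3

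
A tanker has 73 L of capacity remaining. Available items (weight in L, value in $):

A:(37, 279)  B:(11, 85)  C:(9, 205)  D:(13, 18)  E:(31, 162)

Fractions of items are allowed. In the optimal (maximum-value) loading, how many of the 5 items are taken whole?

3

Order: C (205/9=22.78) > B (85/11=7.73) > A (279/37=7.54) > E (162/31=5.23) > D (18/13=1.38)
Fill: take C (9 @ 205) → take B (11 @ 85) → take A (37 @ 279) → take 16/31 of E → 83.61; 73/73 used.
3 item(s) taken whole; one partial (take 16/31 of E).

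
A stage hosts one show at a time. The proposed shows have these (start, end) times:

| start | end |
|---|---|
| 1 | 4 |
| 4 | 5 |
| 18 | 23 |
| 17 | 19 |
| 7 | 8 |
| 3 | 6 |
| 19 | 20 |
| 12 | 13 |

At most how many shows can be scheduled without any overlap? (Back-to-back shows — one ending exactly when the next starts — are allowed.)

Order by finish time; keep every interval that doesn't clash with the previous kept one.
Sorted by end: (1,4)  (4,5)  (3,6)  (7,8)  (12,13)  (17,19)  (19,20)  (18,23)
take (1,4); take (4,5); skip (3,6); take (7,8); take (12,13); take (17,19); take (19,20).
Selected 6 shows.

6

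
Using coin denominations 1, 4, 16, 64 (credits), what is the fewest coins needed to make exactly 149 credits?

Use the largest denomination that fits, subtract, and repeat.
149 = 2×64 + 1×16 + 1×4 + 1×1
Total coins = 2 + 1 + 1 + 1 = 5

5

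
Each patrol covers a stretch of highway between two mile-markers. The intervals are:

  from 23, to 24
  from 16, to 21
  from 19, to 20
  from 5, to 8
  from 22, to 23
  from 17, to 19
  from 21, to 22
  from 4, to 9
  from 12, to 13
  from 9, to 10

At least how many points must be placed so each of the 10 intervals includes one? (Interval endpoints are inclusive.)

By right end: [5,8]  [4,9]  [9,10]  [12,13]  [17,19]  [19,20]  [16,21]  [21,22]  [22,23]  [23,24]
[5,8] uncovered → point at 8; [9,10] uncovered → point at 10; [12,13] uncovered → point at 13; [17,19] uncovered → point at 19; [21,22] uncovered → point at 22; [23,24] uncovered → point at 24.
Points: 8, 10, 13, 19, 22, 24 (6 total).

6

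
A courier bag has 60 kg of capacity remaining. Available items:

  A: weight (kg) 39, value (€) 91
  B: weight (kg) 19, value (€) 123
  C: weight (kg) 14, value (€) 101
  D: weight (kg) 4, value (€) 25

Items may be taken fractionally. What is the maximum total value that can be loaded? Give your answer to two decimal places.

Sort by value per unit weight and fill in that order.
Order: C (101/14=7.21) > B (123/19=6.47) > D (25/4=6.25) > A (91/39=2.33)
Fill: take C (14 @ 101) → take B (19 @ 123) → take D (4 @ 25) → take 23/39 of A → 53.67; 60/60 used.
Total value = 302.67

302.67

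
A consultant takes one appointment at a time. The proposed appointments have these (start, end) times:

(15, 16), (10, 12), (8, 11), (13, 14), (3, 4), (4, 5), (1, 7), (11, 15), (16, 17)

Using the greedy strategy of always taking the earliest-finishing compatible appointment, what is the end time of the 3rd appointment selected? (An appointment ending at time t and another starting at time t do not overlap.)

Sorted by end: (3,4)  (4,5)  (1,7)  (8,11)  (10,12)  (13,14)  (11,15)  (15,16)  (16,17)
take (3,4); take (4,5); skip (1,7); take (8,11); take (13,14); skip (11,15); take (15,16); take (16,17).
Selected: (3,4) (4,5) (8,11) (13,14) (15,16) (16,17)

11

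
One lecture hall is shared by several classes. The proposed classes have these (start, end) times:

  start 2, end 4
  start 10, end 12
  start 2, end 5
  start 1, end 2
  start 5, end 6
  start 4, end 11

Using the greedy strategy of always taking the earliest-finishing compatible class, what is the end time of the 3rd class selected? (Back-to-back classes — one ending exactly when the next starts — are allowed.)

6

Sort by end time and greedily take each interval whose start is ≥ the last chosen end.
Sorted by end: (1,2)  (2,4)  (2,5)  (5,6)  (4,11)  (10,12)
take (1,2); take (2,4); skip (2,5); take (5,6); take (10,12).
Selected: (1,2) (2,4) (5,6) (10,12)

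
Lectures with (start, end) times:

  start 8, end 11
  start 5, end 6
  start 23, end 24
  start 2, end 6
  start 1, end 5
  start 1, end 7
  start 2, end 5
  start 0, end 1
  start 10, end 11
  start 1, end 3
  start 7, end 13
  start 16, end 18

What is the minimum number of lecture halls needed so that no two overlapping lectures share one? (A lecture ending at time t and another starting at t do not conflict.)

The answer is the maximum number of intervals overlapping at any instant.
starts: [0, 1, 1, 1, 2, 2, 5, 7, 8, 10, 16, 23]
ends:   [1, 3, 5, 5, 6, 6, 7, 11, 11, 13, 18, 24]
s0→1 e1→0 s1→1 s1→2 s1→3 s2→4 s2→5  — peak 5.

5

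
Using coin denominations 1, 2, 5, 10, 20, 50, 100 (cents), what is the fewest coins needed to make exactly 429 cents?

429 − 4×100→29 − 1×20→9 − 1×5→4 − 2×2→0
Total coins = 4 + 1 + 1 + 2 = 8

8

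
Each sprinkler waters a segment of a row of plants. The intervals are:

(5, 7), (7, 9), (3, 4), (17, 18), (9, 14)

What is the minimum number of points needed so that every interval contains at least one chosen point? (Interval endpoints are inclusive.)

4

Sort by right endpoint; whenever an interval is uncovered, place a point at its right end.
Sorted: [3,4] [5,7] [7,9] [9,14] [17,18]
{[3,4]} hit by 4; {[5,7],[7,9]} hit by 7; {[9,14]} hit by 14; {[17,18]} hit by 18.
Points: 4, 7, 14, 18 (4 total).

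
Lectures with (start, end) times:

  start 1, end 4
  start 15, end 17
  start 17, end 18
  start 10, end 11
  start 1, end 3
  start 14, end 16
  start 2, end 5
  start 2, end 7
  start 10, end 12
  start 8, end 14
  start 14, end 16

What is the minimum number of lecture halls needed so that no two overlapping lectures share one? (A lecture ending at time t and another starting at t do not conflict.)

4

Count concurrent intervals with a sweep; the peak is the room count.
Events (time:±→running): 1:+→1 1:+→2 2:+→3 2:+→4 … peak 4.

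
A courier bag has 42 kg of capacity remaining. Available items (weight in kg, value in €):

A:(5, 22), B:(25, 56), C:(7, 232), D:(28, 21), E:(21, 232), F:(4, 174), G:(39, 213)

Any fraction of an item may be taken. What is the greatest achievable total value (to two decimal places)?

692.62

Sort by value per unit weight and fill in that order.
Ratios (sorted): F 43.50, C 33.14, E 11.05, G 5.46, A 4.40, B 2.24, D 0.75
take F (4 @ 174); take C (7 @ 232); take E (21 @ 232); take 10/39 of G → 54.62. Capacity used 42/42.
Total value = 692.62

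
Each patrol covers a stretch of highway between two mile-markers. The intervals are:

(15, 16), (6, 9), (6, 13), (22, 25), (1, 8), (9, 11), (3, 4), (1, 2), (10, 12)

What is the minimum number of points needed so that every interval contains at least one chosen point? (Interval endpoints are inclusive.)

6

Sort by right endpoint; whenever an interval is uncovered, place a point at its right end.
Sorted: [1,2] [3,4] [1,8] [6,9] [9,11] [10,12] [6,13] [15,16] [22,25]
{[1,2]} hit by 2; {[3,4],[1,8]} hit by 4; {[6,9],[9,11]} hit by 9; {[10,12],[6,13]} hit by 12; {[15,16]} hit by 16; {[22,25]} hit by 25.
Points: 2, 4, 9, 12, 16, 25 (6 total).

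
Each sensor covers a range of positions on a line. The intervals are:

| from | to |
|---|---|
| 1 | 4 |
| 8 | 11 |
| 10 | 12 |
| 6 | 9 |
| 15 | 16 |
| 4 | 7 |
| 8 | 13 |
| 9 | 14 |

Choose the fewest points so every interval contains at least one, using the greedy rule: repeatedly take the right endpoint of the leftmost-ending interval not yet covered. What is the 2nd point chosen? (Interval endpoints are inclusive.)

9

Process intervals by earliest right end; each time one isn't hit yet, stab at its right endpoint.
Sorted: [1,4] [4,7] [6,9] [8,11] [10,12] [8,13] [9,14] [15,16]
{[1,4],[4,7]} hit by 4; {[6,9],[8,11]} hit by 9; {[10,12],[8,13],[9,14]} hit by 12; {[15,16]} hit by 16.
Points: 4, 9, 12, 16 (4 total).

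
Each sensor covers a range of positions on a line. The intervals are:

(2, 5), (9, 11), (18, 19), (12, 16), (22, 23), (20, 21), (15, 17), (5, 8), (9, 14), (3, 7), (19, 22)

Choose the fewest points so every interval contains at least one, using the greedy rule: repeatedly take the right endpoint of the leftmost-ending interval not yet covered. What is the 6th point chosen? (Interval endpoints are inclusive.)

By right end: [2,5]  [3,7]  [5,8]  [9,11]  [9,14]  [12,16]  [15,17]  [18,19]  [20,21]  [19,22]  [22,23]
[2,5] uncovered → point at 5; [9,11] uncovered → point at 11; [12,16] uncovered → point at 16; [18,19] uncovered → point at 19; [20,21] uncovered → point at 21; [22,23] uncovered → point at 23.
Points: 5, 11, 16, 19, 21, 23 (6 total).

23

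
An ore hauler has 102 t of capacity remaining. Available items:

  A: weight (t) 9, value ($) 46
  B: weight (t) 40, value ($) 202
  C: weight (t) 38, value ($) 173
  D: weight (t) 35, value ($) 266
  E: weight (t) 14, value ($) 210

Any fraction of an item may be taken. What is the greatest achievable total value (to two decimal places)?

742.21

Order: E (210/14=15.00) > D (266/35=7.60) > A (46/9=5.11) > B (202/40=5.05) > C (173/38=4.55)
Fill: take E (14 @ 210) → take D (35 @ 266) → take A (9 @ 46) → take B (40 @ 202) → take 4/38 of C → 18.21; 102/102 used.
Total value = 742.21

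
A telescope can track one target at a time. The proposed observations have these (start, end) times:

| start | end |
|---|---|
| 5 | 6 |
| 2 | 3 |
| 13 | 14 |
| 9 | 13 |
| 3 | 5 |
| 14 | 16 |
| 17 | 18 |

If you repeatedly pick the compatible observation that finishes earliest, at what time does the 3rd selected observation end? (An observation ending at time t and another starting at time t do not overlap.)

By end time: (2,3), (3,5), (5,6), (9,13), (13,14), (14,16), (17,18).
Pick (2,3); next start ≥ 3 → (3,5); next start ≥ 5 → (5,6); next start ≥ 6 → (9,13); next start ≥ 13 → (13,14); next start ≥ 14 → (14,16); next start ≥ 16 → (17,18).
Selected: (2,3) (3,5) (5,6) (9,13) (13,14) (14,16) (17,18)

6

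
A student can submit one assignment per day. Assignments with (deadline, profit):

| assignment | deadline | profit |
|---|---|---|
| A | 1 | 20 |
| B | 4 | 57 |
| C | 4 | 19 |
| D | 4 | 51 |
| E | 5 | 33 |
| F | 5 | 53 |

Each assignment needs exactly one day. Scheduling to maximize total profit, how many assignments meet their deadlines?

Sort by profit descending; place each in the latest free slot ≤ its deadline.
By profit: B(d4,57), F(d5,53), D(d4,51), E(d5,33), A(d1,20), C(d4,19)
B→slot 4; F→slot 5; D→slot 3; E→slot 2; A→slot 1; C skipped.
5 of 6 scheduled.

5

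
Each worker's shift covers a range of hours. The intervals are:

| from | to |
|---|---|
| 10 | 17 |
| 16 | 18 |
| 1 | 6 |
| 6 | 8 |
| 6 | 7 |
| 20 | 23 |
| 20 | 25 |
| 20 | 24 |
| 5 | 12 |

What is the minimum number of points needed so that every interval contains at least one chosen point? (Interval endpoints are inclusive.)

3

Sort by right endpoint; whenever an interval is uncovered, place a point at its right end.
By right end: [1,6]  [6,7]  [6,8]  [5,12]  [10,17]  [16,18]  [20,23]  [20,24]  [20,25]
[1,6] uncovered → point at 6; [10,17] uncovered → point at 17; [20,23] uncovered → point at 23.
Points: 6, 17, 23 (3 total).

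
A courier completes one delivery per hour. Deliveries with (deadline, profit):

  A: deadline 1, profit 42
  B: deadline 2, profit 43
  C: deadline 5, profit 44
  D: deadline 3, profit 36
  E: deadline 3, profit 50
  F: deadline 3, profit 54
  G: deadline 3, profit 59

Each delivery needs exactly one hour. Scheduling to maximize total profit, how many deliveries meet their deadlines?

By profit: G(d3,59), F(d3,54), E(d3,50), C(d5,44), B(d2,43), A(d1,42), D(d3,36)
G→slot 3; F→slot 2; E→slot 1; C→slot 5; B skipped; A skipped; D skipped.
4 of 7 scheduled.

4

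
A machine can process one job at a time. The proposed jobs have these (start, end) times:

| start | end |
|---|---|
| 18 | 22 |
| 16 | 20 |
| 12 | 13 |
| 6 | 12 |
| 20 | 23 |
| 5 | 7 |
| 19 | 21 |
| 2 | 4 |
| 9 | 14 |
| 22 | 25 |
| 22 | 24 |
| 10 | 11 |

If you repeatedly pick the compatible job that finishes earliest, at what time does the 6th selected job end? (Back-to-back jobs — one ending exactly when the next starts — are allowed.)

23

Order by finish time; keep every interval that doesn't clash with the previous kept one.
By end time: (2,4), (5,7), (10,11), (6,12), (12,13), (9,14), (16,20), (19,21), (18,22), (20,23), (22,24), (22,25).
Pick (2,4); next start ≥ 4 → (5,7); next start ≥ 7 → (10,11); next start ≥ 11 → (12,13); next start ≥ 13 → (16,20); next start ≥ 20 → (20,23).
Selected: (2,4) (5,7) (10,11) (12,13) (16,20) (20,23)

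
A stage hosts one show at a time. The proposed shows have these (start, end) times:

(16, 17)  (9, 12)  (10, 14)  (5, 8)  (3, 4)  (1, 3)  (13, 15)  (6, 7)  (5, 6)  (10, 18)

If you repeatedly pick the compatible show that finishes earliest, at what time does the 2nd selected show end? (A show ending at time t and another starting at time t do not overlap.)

4

Greedy by earliest finish: after sorting by end time, pick each interval compatible with the last pick.
Sorted by end: (1,3)  (3,4)  (5,6)  (6,7)  (5,8)  (9,12)  (10,14)  (13,15)  (16,17)  (10,18)
take (1,3); take (3,4); take (5,6); take (6,7); take (9,12); take (13,15); take (16,17).
Selected: (1,3) (3,4) (5,6) (6,7) (9,12) (13,15) (16,17)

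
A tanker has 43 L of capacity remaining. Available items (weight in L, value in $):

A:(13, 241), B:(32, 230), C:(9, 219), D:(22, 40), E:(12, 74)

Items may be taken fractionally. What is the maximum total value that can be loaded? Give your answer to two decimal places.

610.94

Sort by value per unit weight and fill in that order.
Ratios (sorted): C 24.33, A 18.54, B 7.19, E 6.17, D 1.82
take C (9 @ 219); take A (13 @ 241); take 21/32 of B → 150.94. Capacity used 43/43.
Total value = 610.94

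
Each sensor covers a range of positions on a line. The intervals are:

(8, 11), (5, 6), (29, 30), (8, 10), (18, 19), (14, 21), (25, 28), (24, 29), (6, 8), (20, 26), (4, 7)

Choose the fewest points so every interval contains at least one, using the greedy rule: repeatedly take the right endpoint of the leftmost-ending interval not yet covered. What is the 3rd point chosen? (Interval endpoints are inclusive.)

By right end: [5,6]  [4,7]  [6,8]  [8,10]  [8,11]  [18,19]  [14,21]  [20,26]  [25,28]  [24,29]  [29,30]
[5,6] uncovered → point at 6; [8,10] uncovered → point at 10; [18,19] uncovered → point at 19; [20,26] uncovered → point at 26; [29,30] uncovered → point at 30.
Points: 6, 10, 19, 26, 30 (5 total).

19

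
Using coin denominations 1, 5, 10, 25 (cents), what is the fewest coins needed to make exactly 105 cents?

Greedy: take as many of the largest coin as possible, then repeat with the remainder.
105 = 4×25 + 1×5
Total coins = 4 + 1 = 5

5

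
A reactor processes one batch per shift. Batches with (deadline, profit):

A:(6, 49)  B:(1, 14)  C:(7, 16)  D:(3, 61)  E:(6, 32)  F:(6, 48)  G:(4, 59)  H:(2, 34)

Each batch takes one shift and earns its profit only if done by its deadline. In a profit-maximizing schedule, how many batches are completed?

Take jobs in profit order; each goes to the latest open slot no later than its deadline.
By profit: D(d3,61), G(d4,59), A(d6,49), F(d6,48), H(d2,34), E(d6,32), C(d7,16), B(d1,14)
D→slot 3; G→slot 4; A→slot 6; F→slot 5; H→slot 2; E→slot 1; C→slot 7; B skipped.
7 of 8 scheduled.

7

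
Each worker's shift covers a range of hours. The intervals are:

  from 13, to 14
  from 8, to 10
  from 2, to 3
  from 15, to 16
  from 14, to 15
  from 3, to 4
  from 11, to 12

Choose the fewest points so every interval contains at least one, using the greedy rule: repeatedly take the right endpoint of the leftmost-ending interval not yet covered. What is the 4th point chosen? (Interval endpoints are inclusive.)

14

Sorted: [2,3] [3,4] [8,10] [11,12] [13,14] [14,15] [15,16]
{[2,3],[3,4]} hit by 3; {[8,10]} hit by 10; {[11,12]} hit by 12; {[13,14],[14,15]} hit by 14; {[15,16]} hit by 16.
Points: 3, 10, 12, 14, 16 (5 total).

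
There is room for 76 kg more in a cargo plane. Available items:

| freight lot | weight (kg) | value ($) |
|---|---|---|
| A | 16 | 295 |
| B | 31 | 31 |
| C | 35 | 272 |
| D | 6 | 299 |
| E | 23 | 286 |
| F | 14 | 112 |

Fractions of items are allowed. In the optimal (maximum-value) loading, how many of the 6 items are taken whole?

Greedy by value/weight ratio, highest first.
Ratios (sorted): D 49.83, A 18.44, E 12.43, F 8.00, C 7.77, B 1.00
take D (6 @ 299); take A (16 @ 295); take E (23 @ 286); take F (14 @ 112); take 17/35 of C → 132.11. Capacity used 76/76.
4 item(s) taken whole; one partial (take 17/35 of C).

4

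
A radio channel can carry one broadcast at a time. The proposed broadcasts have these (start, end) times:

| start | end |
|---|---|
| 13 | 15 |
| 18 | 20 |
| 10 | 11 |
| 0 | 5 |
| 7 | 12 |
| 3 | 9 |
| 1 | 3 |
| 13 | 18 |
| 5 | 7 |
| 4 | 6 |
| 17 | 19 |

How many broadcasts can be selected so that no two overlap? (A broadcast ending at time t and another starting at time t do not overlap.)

5

Sort by end time and greedily take each interval whose start is ≥ the last chosen end.
By end time: (1,3), (0,5), (4,6), (5,7), (3,9), (10,11), (7,12), (13,15), (13,18), (17,19), (18,20).
Pick (1,3); next start ≥ 3 → (4,6); next start ≥ 6 → (10,11); next start ≥ 11 → (13,15); next start ≥ 15 → (17,19).
Selected 5 broadcasts.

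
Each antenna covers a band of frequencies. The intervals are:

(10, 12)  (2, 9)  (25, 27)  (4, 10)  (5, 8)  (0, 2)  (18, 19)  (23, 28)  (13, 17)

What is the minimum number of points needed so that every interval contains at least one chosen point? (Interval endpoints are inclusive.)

6

Sorted: [0,2] [5,8] [2,9] [4,10] [10,12] [13,17] [18,19] [25,27] [23,28]
{[0,2]} hit by 2; {[5,8],[2,9],[4,10]} hit by 8; {[10,12]} hit by 12; {[13,17]} hit by 17; {[18,19]} hit by 19; {[25,27],[23,28]} hit by 27.
Points: 2, 8, 12, 17, 19, 27 (6 total).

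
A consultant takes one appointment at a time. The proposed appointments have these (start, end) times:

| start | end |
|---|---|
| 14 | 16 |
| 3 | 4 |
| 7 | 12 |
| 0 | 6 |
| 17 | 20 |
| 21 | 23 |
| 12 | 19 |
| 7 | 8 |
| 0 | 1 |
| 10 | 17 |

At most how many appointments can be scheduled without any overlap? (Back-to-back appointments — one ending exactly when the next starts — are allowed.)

Order by finish time; keep every interval that doesn't clash with the previous kept one.
Sorted by end: (0,1)  (3,4)  (0,6)  (7,8)  (7,12)  (14,16)  (10,17)  (12,19)  (17,20)  (21,23)
take (0,1); take (3,4); take (7,8); take (14,16); take (17,20); take (21,23).
Selected 6 appointments.

6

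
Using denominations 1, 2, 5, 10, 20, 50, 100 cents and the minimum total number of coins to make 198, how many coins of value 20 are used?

2

198 = 1×100 + 1×50 + 2×20 + 1×5 + 1×2 + 1×1
Count of 20: 2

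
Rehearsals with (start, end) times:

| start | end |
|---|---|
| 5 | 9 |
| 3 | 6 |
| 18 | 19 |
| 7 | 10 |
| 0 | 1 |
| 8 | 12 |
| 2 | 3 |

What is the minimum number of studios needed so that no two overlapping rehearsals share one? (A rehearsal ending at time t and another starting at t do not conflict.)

3

Count concurrent intervals with a sweep; the peak is the room count.
Events (time:±→running): 0:+→1 1:-→0 2:+→1 3:-→0 3:+→1 5:+→2 6:-→1 7:+→2 8:+→3 … peak 3.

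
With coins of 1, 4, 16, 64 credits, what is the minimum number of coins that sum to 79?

79 − 1×64→15 − 3×4→3 − 3×1→0
Total coins = 1 + 3 + 3 = 7

7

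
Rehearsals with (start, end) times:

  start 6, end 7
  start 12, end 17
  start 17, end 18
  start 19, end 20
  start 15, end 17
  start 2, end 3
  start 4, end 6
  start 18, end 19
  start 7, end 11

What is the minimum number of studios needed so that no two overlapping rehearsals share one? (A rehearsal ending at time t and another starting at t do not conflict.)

Count concurrent intervals with a sweep; the peak is the room count.
starts: [2, 4, 6, 7, 12, 15, 17, 18, 19]
ends:   [3, 6, 7, 11, 17, 17, 18, 19, 20]
s2→1 e3→0 s4→1 e6→0 s6→1 e7→0 s7→1 e11→0 s12→1 s15→2  — peak 2.

2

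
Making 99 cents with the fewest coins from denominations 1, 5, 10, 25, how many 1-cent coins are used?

Greedy: take as many of the largest coin as possible, then repeat with the remainder.
99 − 3×25→24 − 2×10→4 − 4×1→0
Count of 1: 4

4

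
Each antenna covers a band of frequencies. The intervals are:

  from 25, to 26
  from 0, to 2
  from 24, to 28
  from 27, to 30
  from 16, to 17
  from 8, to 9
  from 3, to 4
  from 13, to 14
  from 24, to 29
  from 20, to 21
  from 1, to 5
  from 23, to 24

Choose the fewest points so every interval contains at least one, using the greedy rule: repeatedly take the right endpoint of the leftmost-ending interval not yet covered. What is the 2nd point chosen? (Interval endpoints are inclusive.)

4

By right end: [0,2]  [3,4]  [1,5]  [8,9]  [13,14]  [16,17]  [20,21]  [23,24]  [25,26]  [24,28]  [24,29]  [27,30]
[0,2] uncovered → point at 2; [3,4] uncovered → point at 4; [8,9] uncovered → point at 9; [13,14] uncovered → point at 14; [16,17] uncovered → point at 17; [20,21] uncovered → point at 21; [23,24] uncovered → point at 24; [25,26] uncovered → point at 26; [27,30] uncovered → point at 30.
Points: 2, 4, 9, 14, 17, 21, 24, 26, 30 (9 total).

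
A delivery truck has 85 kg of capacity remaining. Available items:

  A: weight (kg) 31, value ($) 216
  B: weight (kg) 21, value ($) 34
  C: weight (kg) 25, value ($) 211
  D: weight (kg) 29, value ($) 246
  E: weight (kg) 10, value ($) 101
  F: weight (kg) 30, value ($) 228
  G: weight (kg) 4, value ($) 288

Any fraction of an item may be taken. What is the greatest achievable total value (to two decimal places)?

975.20

Greedy by value/weight ratio, highest first.
Ratios (sorted): G 72.00, E 10.10, D 8.48, C 8.44, F 7.60, A 6.97, B 1.62
take G (4 @ 288); take E (10 @ 101); take D (29 @ 246); take C (25 @ 211); take 17/30 of F → 129.20. Capacity used 85/85.
Total value = 975.20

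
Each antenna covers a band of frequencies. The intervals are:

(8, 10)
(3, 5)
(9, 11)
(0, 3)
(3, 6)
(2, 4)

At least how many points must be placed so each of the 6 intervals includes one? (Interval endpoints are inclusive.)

2

Process intervals by earliest right end; each time one isn't hit yet, stab at its right endpoint.
Sorted: [0,3] [2,4] [3,5] [3,6] [8,10] [9,11]
{[0,3],[2,4],[3,5],[3,6]} hit by 3; {[8,10],[9,11]} hit by 10.
Points: 3, 10 (2 total).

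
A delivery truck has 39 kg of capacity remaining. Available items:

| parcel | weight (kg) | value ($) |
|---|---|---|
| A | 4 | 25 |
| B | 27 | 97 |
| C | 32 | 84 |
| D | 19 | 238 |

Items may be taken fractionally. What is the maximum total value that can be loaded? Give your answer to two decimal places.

320.48

Sort by value per unit weight and fill in that order.
Ratios (sorted): D 12.53, A 6.25, B 3.59, C 2.62
take D (19 @ 238); take A (4 @ 25); take 16/27 of B → 57.48. Capacity used 39/39.
Total value = 320.48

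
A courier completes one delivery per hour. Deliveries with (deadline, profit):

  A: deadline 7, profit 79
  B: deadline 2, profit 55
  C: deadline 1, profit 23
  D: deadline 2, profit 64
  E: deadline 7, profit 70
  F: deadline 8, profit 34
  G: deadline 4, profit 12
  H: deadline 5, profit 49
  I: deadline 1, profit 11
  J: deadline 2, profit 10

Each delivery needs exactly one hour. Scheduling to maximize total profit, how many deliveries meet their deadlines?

Sort by profit descending; place each in the latest free slot ≤ its deadline.
Profit order: A=79 E=70 D=64 B=55 H=49 F=34 C=23 G=12 I=11 J=10
Assign: A→slot 7, E→slot 6, D→slot 2, B→slot 1, H→slot 5, F→slot 8, C skipped, G→slot 4, I skipped, J skipped.
Slots: [1:B] [2:D] [4:G] [5:H] [6:E] [7:A] [8:F]
7 of 10 scheduled.

7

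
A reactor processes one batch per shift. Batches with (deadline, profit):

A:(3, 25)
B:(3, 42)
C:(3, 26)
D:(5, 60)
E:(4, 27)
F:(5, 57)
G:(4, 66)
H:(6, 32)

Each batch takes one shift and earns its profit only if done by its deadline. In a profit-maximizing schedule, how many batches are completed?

6

Sort by profit descending; place each in the latest free slot ≤ its deadline.
By profit: G(d4,66), D(d5,60), F(d5,57), B(d3,42), H(d6,32), E(d4,27), C(d3,26), A(d3,25)
G→slot 4; D→slot 5; F→slot 3; B→slot 2; H→slot 6; E→slot 1; C skipped; A skipped.
6 of 8 scheduled.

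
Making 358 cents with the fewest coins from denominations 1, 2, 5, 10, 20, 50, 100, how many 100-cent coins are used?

Use the largest denomination that fits, subtract, and repeat.
358 − 3×100→58 − 1×50→8 − 1×5→3 − 1×2→1 − 1×1→0
Count of 100: 3

3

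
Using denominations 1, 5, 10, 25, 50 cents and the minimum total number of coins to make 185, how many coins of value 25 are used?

1

185 = 3×50 + 1×25 + 1×10
Count of 25: 1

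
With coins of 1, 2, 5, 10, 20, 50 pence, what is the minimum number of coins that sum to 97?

Greedy: take as many of the largest coin as possible, then repeat with the remainder.
97 − 1×50→47 − 2×20→7 − 1×5→2 − 1×2→0
Total coins = 1 + 2 + 1 + 1 = 5

5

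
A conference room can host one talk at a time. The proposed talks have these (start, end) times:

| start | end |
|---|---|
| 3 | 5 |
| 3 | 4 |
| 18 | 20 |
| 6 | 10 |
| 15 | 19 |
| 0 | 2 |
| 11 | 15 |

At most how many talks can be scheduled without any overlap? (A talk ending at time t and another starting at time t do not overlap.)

5

By end time: (0,2), (3,4), (3,5), (6,10), (11,15), (15,19), (18,20).
Pick (0,2); next start ≥ 2 → (3,4); next start ≥ 4 → (6,10); next start ≥ 10 → (11,15); next start ≥ 15 → (15,19).
Selected 5 talks.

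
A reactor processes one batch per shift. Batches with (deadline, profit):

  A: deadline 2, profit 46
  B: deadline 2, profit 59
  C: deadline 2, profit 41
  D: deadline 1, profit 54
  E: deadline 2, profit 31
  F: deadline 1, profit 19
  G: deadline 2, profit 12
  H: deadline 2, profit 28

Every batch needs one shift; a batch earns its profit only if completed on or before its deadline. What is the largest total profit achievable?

113

Sort by profit descending; place each in the latest free slot ≤ its deadline.
By profit: B(d2,59), D(d1,54), A(d2,46), C(d2,41), E(d2,31), H(d2,28), F(d1,19), G(d2,12)
B→slot 2; D→slot 1; A skipped; C skipped; E skipped; H skipped; F skipped; G skipped.
Profit = 54 + 59 = 113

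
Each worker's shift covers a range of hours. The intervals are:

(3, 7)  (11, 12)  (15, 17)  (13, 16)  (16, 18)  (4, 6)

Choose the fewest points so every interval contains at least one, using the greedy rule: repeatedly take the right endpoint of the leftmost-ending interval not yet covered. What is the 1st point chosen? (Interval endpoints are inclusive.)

By right end: [4,6]  [3,7]  [11,12]  [13,16]  [15,17]  [16,18]
[4,6] uncovered → point at 6; [11,12] uncovered → point at 12; [13,16] uncovered → point at 16.
Points: 6, 12, 16 (3 total).

6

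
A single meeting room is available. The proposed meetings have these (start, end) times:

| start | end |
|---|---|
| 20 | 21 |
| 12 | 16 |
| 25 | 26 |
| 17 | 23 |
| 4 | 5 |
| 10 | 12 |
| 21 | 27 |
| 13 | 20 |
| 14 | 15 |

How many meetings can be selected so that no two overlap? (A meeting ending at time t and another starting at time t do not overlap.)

5

Sorted by end: (4,5)  (10,12)  (14,15)  (12,16)  (13,20)  (20,21)  (17,23)  (25,26)  (21,27)
take (4,5); take (10,12); take (14,15); skip (13,20); take (20,21); take (25,26).
Selected 5 meetings.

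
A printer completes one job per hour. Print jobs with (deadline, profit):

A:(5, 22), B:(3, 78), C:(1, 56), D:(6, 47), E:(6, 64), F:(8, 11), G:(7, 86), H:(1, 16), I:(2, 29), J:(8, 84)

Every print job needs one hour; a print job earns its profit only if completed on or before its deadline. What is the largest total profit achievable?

Profit order: G=86 J=84 B=78 E=64 C=56 D=47 I=29 A=22 H=16 F=11
Assign: G→slot 7, J→slot 8, B→slot 3, E→slot 6, C→slot 1, D→slot 5, I→slot 2, A→slot 4, H skipped, F skipped.
Slots: [1:C] [2:I] [3:B] [4:A] [5:D] [6:E] [7:G] [8:J]
Profit = 56 + 29 + 78 + 22 + 47 + 64 + 86 + 84 = 466

466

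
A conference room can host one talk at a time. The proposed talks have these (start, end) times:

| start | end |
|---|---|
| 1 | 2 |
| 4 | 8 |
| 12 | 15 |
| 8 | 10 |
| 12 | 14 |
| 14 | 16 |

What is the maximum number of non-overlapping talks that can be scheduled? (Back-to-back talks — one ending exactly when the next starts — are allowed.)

Sorted by end: (1,2)  (4,8)  (8,10)  (12,14)  (12,15)  (14,16)
take (1,2); take (4,8); take (8,10); take (12,14); skip (12,15); take (14,16).
Selected 5 talks.

5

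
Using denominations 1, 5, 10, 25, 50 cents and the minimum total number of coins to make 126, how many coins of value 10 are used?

0

Use the largest denomination that fits, subtract, and repeat.
126 = 2×50 + 1×25 + 1×1
Count of 10: 0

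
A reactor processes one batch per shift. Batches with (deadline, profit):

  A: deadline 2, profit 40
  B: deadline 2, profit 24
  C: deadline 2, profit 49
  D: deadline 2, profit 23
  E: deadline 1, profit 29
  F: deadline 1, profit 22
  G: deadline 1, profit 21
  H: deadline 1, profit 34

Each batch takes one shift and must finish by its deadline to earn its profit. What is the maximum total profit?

Sort by profit descending; place each in the latest free slot ≤ its deadline.
Profit order: C=49 A=40 H=34 E=29 B=24 D=23 F=22 G=21
Assign: C→slot 2, A→slot 1, H skipped, E skipped, B skipped, D skipped, F skipped, G skipped.
Slots: [1:A] [2:C]
Profit = 40 + 49 = 89

89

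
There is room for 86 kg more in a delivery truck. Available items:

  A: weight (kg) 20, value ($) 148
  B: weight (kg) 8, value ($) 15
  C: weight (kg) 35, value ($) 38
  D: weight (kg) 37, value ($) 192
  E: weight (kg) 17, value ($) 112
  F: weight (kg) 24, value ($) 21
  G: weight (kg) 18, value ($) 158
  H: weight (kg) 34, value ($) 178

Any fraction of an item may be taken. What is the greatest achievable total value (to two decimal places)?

Greedy by value/weight ratio, highest first.
Order: G (158/18=8.78) > A (148/20=7.40) > E (112/17=6.59) > H (178/34=5.24) > D (192/37=5.19) > B (15/8=1.88) > C (38/35=1.09) > F (21/24=0.88)
Fill: take G (18 @ 158) → take A (20 @ 148) → take E (17 @ 112) → take 31/34 of H → 162.29; 86/86 used.
Total value = 580.29

580.29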